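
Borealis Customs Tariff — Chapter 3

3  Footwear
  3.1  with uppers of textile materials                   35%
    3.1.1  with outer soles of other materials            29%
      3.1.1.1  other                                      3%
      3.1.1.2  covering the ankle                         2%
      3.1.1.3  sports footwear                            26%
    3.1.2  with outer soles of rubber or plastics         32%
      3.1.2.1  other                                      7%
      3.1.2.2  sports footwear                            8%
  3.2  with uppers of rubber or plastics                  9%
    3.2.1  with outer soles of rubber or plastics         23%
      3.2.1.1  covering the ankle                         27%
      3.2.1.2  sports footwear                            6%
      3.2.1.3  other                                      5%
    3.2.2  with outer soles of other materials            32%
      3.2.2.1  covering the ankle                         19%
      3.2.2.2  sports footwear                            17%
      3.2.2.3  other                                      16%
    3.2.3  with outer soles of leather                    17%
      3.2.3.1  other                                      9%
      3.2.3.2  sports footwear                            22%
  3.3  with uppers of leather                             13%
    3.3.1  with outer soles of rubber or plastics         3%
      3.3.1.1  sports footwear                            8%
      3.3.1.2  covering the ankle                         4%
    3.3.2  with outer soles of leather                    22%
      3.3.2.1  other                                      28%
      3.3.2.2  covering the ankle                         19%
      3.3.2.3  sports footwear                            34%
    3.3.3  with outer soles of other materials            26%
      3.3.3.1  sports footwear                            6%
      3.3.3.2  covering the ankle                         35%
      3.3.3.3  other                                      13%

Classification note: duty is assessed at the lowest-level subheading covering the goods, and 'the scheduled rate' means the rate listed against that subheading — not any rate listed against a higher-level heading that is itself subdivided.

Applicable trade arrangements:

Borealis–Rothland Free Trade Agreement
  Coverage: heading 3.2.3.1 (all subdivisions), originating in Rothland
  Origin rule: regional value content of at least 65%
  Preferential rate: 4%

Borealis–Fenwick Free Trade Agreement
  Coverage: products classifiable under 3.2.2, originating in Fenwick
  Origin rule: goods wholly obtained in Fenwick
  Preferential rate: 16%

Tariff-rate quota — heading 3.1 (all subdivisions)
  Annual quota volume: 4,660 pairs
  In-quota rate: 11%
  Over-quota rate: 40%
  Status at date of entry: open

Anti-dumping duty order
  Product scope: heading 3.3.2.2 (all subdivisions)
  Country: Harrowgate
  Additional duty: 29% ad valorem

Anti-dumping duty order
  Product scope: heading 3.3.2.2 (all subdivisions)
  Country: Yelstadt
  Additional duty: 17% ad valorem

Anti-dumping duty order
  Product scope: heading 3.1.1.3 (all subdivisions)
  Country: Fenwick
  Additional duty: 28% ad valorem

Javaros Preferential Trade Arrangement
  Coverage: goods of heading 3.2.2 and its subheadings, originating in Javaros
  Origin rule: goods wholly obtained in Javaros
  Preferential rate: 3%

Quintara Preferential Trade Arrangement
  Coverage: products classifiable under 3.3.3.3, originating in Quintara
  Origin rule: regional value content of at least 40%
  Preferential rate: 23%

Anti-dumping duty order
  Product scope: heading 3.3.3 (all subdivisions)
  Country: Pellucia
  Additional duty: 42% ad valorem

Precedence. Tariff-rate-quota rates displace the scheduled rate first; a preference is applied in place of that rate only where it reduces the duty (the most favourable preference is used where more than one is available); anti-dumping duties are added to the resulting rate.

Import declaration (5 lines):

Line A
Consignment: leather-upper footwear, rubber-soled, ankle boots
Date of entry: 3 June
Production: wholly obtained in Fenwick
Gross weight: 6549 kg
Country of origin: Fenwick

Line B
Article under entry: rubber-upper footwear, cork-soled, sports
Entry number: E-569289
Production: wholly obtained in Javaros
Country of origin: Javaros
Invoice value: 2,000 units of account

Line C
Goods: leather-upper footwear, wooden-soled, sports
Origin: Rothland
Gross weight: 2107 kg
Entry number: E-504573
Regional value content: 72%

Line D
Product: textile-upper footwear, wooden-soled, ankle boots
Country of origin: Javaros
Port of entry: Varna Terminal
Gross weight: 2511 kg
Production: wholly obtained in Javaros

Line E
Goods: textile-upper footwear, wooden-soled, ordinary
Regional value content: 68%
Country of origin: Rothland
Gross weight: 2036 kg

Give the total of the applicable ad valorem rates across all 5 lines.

35%

Line A: leather-upper → 3.3; rubber-soled → 3.3.1; ankle boots → 3.3.1.2. Scheduled 4%. Fenwick agreement on 3.2.2: 3.3.1.2 not covered. → 4%.
Line B: rubber-upper → 3.2; cork-soled → 3.2.2; sports → 3.2.2.2. Scheduled 17%. Javaros agreement on 3.2.2: wholly obtained → 3% available; preferential 3%. → 3%.
Line C: leather-upper → 3.3; wooden-soled → 3.3.3; sports → 3.3.3.1. Scheduled 6%. Rothland agreement on 3.2.3.1: 3.3.3.1 not covered. → 6%.
Line D: textile-upper → 3.1; wooden-soled → 3.1.1; ankle boots → 3.1.1.2. Scheduled 2%. quota on 3.1 open → in-quota 11%; Javaros agreement on 3.2.2: 3.1.1.2 not covered. → 11%.
Line E: textile-upper → 3.1; wooden-soled → 3.1.1; ordinary → 3.1.1.1. Scheduled 3%. quota on 3.1 open → in-quota 11%; Rothland agreement on 3.2.3.1: 3.1.1.1 not covered. → 11%.
Sum: 4% + 3% + 6% + 11% + 11% = 35%.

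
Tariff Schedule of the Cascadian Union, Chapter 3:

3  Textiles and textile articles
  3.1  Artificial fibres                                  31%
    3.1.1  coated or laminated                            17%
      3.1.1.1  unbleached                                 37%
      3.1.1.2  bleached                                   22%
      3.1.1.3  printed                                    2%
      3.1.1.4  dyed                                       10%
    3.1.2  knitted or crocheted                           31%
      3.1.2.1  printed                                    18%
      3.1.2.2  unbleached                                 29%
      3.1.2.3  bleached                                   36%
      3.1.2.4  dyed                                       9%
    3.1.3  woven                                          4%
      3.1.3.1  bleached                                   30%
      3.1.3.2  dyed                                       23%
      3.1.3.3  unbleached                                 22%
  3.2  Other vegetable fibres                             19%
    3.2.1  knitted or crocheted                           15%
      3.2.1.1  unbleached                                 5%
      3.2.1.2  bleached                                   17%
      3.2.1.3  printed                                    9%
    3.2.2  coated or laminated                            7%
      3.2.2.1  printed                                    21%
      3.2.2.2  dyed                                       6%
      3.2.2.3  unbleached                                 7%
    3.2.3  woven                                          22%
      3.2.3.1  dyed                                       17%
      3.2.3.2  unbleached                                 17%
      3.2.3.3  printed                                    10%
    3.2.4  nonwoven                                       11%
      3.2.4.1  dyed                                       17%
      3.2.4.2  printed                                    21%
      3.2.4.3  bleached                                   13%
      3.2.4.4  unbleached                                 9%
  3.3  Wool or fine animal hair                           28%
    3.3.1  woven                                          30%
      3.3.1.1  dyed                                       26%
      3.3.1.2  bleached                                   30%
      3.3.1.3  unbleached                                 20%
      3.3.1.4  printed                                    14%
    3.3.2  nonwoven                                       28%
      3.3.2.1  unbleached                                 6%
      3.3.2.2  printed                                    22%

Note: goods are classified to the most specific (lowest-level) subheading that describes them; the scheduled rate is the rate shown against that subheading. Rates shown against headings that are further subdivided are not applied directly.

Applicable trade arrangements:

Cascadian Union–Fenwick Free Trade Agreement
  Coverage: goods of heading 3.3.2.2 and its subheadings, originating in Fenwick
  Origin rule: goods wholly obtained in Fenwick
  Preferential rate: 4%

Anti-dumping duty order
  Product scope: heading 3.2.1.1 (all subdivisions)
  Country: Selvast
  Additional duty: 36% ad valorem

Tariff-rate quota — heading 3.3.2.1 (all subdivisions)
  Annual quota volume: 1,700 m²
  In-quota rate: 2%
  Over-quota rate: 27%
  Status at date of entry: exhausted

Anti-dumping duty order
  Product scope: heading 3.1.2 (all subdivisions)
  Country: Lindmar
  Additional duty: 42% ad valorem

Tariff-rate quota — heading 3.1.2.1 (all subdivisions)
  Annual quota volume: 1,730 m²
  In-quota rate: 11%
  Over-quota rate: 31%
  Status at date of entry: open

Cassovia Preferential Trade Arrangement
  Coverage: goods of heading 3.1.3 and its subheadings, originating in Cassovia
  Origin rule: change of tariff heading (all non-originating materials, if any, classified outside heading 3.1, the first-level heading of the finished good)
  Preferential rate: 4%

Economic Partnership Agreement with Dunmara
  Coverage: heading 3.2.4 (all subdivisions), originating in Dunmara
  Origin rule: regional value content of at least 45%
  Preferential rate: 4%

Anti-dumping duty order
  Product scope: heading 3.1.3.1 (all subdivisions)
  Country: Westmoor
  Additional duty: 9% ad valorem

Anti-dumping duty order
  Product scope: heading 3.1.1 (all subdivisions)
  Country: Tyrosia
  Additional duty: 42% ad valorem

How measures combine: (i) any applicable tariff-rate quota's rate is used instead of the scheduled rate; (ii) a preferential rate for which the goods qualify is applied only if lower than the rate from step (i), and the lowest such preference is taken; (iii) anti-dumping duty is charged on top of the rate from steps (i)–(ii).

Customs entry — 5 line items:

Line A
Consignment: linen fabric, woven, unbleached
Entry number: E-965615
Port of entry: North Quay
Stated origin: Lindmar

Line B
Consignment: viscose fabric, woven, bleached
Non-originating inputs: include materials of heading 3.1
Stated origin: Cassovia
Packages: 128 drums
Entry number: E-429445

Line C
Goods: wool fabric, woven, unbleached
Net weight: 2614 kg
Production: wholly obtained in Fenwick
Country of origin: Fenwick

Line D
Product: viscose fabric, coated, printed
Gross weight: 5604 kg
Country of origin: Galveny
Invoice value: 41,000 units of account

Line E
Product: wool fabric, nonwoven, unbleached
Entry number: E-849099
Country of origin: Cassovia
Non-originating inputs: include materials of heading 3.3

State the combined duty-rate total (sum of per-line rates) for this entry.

96%

Line A: linen → 3.2; woven → 3.2.3; unbleached → 3.2.3.2. Scheduled 17%. No special measure applies. → 17%.
Line B: viscose → 3.1; woven → 3.1.3; bleached → 3.1.3.1. Scheduled 30%. Cassovia agreement on 3.1.3: CTH not met. → 30%.
Line C: wool → 3.3; woven → 3.3.1; unbleached → 3.3.1.3. Scheduled 20%. Fenwick agreement on 3.3.2.2: 3.3.1.3 not covered. → 20%.
Line D: viscose → 3.1; coated → 3.1.1; printed → 3.1.1.3. Scheduled 2%. No special measure applies. → 2%.
Line E: wool → 3.3; nonwoven → 3.3.2; unbleached → 3.3.2.1. Scheduled 6%. quota on 3.3.2.1 exhausted → over-quota 27%; Cassovia agreement on 3.1.3: 3.3.2.1 not covered. → 27%.
Sum: 17% + 30% + 20% + 2% + 27% = 96%.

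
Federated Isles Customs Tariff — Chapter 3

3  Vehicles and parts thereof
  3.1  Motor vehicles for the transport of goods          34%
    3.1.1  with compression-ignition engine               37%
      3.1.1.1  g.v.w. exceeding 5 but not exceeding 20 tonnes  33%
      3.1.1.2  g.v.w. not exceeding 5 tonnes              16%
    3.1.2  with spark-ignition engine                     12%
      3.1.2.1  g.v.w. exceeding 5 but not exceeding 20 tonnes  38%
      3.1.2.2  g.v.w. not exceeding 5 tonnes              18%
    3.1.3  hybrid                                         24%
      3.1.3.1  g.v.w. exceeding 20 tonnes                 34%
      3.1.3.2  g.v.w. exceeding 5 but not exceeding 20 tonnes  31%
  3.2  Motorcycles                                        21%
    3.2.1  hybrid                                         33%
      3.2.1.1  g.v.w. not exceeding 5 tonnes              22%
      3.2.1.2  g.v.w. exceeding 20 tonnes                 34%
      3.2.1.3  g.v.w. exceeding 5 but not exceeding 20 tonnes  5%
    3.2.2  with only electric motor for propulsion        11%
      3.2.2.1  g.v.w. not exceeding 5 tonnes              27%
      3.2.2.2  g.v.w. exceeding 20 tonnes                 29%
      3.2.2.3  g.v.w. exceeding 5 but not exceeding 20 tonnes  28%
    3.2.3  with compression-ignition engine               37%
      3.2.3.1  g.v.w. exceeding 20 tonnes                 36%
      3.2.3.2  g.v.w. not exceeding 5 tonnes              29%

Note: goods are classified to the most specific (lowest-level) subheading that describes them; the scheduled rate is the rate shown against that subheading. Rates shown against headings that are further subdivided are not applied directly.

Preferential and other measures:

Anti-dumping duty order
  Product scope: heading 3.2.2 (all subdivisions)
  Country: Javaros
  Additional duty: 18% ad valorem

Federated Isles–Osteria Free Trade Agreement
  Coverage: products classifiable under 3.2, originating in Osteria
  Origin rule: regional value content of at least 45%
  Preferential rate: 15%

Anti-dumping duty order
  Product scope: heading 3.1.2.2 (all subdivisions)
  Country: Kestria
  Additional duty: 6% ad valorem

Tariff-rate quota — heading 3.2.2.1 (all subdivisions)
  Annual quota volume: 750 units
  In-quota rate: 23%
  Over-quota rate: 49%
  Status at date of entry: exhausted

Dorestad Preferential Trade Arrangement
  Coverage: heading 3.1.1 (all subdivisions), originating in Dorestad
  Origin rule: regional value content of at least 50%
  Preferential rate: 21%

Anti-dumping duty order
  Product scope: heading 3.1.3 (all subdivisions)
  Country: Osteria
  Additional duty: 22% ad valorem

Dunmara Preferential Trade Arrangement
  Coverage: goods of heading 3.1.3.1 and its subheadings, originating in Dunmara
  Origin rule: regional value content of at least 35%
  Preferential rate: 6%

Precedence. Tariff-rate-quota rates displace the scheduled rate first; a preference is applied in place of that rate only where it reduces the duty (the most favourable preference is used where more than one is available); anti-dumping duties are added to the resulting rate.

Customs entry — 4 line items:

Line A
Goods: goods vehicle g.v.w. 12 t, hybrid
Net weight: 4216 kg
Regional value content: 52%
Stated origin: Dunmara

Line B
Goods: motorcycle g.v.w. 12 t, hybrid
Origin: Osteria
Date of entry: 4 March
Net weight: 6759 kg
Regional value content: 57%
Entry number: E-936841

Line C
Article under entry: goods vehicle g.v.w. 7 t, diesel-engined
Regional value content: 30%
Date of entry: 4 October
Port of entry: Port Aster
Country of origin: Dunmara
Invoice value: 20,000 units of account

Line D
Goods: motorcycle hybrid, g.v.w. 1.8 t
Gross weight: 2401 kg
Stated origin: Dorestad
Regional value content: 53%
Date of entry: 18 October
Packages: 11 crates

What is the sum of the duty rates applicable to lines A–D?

91%

Line A: goods vehicle → 3.1; hybrid → 3.1.3; g.v.w. 12 t → 3.1.3.2. Scheduled 31%. Dunmara agreement on 3.1.3.1: 3.1.3.2 not covered. → 31%.
Line B: motorcycle → 3.2; hybrid → 3.2.1; g.v.w. 12 t → 3.2.1.3. Scheduled 5%. Osteria agreement on 3.2: RVC ≥ 45% → 15% available; preference 15% not lower than 5% → no reduction. → 5%.
Line C: goods vehicle → 3.1; diesel-engined → 3.1.1; g.v.w. 7 t → 3.1.1.1. Scheduled 33%. Dunmara agreement on 3.1.3.1: 3.1.1.1 not covered. → 33%.
Line D: motorcycle → 3.2; hybrid → 3.2.1; g.v.w. 1.8 t → 3.2.1.1. Scheduled 22%. Dorestad agreement on 3.1.1: 3.2.1.1 not covered. → 22%.
Sum: 31% + 5% + 33% + 22% = 91%.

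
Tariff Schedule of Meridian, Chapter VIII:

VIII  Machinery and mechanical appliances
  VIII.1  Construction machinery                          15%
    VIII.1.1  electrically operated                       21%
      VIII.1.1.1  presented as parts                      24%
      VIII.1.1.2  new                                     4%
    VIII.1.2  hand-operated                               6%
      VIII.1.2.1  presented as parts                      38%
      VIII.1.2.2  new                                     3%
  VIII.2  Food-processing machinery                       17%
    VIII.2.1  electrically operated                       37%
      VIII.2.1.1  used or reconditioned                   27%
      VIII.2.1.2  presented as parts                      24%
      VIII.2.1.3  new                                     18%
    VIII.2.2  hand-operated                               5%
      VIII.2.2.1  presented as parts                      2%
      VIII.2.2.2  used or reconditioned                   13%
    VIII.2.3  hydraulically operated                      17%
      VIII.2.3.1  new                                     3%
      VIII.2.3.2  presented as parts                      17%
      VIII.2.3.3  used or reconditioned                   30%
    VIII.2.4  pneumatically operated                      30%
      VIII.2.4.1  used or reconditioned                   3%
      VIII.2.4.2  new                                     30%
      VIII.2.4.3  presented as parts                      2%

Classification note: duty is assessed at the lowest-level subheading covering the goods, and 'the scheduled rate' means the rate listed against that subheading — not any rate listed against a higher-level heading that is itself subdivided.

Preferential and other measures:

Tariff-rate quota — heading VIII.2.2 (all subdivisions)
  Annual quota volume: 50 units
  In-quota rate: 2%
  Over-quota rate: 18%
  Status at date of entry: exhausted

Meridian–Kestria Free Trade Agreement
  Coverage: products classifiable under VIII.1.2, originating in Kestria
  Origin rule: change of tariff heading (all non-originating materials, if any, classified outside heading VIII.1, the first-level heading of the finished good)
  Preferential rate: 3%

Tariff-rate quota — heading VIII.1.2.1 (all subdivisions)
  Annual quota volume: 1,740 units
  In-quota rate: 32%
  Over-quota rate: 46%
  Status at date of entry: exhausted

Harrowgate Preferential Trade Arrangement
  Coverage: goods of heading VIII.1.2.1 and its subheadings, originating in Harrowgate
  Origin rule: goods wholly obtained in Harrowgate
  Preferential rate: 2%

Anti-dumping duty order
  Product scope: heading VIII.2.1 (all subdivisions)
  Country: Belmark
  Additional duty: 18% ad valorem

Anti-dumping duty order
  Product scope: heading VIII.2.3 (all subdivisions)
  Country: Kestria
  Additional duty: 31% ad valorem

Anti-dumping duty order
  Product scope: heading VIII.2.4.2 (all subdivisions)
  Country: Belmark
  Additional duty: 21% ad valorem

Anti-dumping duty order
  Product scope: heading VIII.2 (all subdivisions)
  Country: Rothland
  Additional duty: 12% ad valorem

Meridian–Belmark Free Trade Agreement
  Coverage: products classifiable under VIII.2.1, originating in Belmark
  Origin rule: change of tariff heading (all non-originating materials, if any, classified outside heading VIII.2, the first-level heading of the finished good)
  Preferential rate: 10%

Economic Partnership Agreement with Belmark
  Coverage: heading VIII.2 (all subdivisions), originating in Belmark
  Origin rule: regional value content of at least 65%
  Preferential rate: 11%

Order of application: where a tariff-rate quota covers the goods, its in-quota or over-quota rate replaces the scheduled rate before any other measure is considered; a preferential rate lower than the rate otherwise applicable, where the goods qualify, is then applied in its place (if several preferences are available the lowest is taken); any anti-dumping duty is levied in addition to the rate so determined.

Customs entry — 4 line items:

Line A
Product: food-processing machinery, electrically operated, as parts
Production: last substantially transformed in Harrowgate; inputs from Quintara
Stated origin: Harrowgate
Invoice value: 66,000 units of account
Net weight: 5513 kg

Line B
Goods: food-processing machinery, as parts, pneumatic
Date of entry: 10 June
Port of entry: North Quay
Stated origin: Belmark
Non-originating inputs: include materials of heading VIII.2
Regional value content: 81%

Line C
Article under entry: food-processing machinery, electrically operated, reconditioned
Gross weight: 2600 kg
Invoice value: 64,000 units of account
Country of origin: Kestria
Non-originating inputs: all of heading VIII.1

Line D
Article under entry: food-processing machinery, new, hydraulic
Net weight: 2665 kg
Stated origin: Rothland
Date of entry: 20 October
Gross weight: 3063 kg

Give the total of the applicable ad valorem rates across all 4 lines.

Line A: food-processing → VIII.2; electrically operated → VIII.2.1; as parts → VIII.2.1.2. Scheduled 24%. Harrowgate agreement on VIII.1.2.1: VIII.2.1.2 not covered. → 24%.
Line B: food-processing → VIII.2; pneumatic → VIII.2.4; as parts → VIII.2.4.3. Scheduled 2%. Belmark agreement on VIII.2.1: VIII.2.4.3 not covered; Belmark agreement on VIII.2: RVC ≥ 65% → 11% available; preference 11% not lower than 2% → no reduction. → 2%.
Line C: food-processing → VIII.2; electrically operated → VIII.2.1; reconditioned → VIII.2.1.1. Scheduled 27%. Kestria agreement on VIII.1.2: VIII.2.1.1 not covered. → 27%.
Line D: food-processing → VIII.2; hydraulic → VIII.2.3; new → VIII.2.3.1. Scheduled 3%. anti-dumping (Rothland, VIII.2): +12%; total 3% + 12% = 15%. → 15%.
Sum: 24% + 2% + 27% + 15% = 68%.

68%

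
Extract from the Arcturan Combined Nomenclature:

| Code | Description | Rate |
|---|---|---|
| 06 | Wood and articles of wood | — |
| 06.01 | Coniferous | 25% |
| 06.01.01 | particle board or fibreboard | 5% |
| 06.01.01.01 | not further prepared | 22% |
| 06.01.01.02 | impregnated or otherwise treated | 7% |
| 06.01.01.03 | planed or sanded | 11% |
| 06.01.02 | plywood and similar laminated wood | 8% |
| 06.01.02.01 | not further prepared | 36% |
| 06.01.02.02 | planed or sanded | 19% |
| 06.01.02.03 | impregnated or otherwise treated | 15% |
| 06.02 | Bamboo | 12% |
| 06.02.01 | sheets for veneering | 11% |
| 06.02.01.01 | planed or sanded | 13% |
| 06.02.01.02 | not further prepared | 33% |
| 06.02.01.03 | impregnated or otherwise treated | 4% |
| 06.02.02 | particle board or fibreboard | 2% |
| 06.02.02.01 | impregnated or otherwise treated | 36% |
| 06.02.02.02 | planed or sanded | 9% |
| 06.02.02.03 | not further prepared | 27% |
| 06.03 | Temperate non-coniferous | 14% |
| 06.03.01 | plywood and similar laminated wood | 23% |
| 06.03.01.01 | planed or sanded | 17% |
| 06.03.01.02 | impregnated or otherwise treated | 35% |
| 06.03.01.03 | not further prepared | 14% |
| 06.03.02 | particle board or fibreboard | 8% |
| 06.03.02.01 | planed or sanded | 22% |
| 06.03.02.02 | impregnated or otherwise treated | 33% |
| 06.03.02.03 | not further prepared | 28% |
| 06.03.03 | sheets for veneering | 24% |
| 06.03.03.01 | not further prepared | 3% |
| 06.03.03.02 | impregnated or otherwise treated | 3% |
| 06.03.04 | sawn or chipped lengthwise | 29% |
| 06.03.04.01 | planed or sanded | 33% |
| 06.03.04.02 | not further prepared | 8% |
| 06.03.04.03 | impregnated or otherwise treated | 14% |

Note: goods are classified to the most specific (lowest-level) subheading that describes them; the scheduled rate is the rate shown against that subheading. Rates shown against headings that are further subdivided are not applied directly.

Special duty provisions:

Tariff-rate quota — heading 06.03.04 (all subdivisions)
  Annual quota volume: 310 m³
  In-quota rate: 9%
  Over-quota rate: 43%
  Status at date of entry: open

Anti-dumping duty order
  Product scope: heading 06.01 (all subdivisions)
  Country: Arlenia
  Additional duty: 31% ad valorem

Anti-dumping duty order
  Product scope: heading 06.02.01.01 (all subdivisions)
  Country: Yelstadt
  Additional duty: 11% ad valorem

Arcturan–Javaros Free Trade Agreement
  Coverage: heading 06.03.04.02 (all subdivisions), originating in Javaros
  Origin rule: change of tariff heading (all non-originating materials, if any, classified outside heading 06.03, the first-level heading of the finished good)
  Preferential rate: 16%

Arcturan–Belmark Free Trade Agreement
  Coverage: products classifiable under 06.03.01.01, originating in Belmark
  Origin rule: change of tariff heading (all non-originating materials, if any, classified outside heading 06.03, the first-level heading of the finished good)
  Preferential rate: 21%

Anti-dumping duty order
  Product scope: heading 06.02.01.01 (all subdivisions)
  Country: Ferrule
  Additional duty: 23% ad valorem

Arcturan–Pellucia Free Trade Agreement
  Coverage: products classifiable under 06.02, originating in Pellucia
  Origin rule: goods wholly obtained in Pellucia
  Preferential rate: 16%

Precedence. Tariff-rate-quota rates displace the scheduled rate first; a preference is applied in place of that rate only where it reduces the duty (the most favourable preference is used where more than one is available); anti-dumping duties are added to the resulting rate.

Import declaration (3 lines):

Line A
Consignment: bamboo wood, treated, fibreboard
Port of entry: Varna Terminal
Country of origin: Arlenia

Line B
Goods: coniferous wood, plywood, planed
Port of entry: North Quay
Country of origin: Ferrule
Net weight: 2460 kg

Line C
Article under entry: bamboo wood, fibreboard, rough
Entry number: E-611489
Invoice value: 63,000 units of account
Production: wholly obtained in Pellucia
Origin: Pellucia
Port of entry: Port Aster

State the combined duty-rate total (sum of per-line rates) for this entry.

71%

Line A: bamboo → 06.02; fibreboard → 06.02.02; treated → 06.02.02.01. Scheduled 36%. No special measure applies. → 36%.
Line B: coniferous → 06.01; plywood → 06.01.02; planed → 06.01.02.02. Scheduled 19%. No special measure applies. → 19%.
Line C: bamboo → 06.02; fibreboard → 06.02.02; rough → 06.02.02.03. Scheduled 27%. Pellucia agreement on 06.02: wholly obtained → 16% available; preferential 16%. → 16%.
Sum: 36% + 19% + 16% = 71%.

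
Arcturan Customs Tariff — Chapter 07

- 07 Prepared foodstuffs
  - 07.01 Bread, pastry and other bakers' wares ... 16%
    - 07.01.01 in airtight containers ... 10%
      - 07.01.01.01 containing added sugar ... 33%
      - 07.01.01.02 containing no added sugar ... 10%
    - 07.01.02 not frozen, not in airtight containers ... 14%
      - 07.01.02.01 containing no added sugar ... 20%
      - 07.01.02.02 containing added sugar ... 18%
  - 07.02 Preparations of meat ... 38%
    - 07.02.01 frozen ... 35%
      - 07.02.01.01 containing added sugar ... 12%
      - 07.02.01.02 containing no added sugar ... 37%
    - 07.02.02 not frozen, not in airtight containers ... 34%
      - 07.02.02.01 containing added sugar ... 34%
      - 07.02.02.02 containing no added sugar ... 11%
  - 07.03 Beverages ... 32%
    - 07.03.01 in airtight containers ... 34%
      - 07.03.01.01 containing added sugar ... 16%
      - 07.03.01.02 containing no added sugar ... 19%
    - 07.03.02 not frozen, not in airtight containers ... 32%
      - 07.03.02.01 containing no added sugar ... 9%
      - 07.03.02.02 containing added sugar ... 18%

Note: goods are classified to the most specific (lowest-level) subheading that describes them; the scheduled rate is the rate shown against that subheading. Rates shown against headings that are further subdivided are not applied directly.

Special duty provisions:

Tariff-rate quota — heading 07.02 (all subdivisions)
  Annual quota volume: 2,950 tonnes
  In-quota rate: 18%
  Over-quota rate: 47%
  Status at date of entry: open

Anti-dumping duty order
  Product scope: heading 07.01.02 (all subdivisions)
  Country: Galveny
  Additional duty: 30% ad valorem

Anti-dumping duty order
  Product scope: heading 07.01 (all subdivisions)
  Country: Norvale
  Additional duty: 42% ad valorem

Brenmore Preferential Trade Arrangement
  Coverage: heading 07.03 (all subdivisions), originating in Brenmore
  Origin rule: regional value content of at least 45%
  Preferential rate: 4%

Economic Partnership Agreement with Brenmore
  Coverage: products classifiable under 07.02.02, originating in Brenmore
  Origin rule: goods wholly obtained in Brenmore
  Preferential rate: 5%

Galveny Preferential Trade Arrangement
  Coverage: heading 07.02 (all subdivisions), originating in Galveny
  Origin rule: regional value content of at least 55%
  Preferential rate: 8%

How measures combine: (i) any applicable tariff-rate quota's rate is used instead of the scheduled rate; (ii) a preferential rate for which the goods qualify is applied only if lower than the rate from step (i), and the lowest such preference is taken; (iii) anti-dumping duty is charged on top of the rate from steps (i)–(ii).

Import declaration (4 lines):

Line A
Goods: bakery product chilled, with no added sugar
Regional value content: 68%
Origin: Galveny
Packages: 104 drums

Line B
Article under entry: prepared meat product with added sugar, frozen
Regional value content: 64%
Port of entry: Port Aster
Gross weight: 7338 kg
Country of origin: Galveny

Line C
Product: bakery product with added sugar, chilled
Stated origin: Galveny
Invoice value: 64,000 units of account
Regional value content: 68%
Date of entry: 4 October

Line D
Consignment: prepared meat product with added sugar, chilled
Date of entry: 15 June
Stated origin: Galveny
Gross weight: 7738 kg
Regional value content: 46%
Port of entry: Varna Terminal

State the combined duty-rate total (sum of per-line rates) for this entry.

Line A: bakery product → 07.01; chilled → 07.01.02; with no added sugar → 07.01.02.01. Scheduled 20%. Galveny agreement on 07.02: 07.01.02.01 not covered; anti-dumping (Galveny, 07.01.02): +30%; total 20% + 30% = 50%. → 50%.
Line B: prepared meat product → 07.02; frozen → 07.02.01; with added sugar → 07.02.01.01. Scheduled 12%. quota on 07.02 open → in-quota 18%; Galveny agreement on 07.02: RVC ≥ 55% → 8% available; preferential 8%. → 8%.
Line C: bakery product → 07.01; chilled → 07.01.02; with added sugar → 07.01.02.02. Scheduled 18%. Galveny agreement on 07.02: 07.01.02.02 not covered; anti-dumping (Galveny, 07.01.02): +30%; total 18% + 30% = 48%. → 48%.
Line D: prepared meat product → 07.02; chilled → 07.02.02; with added sugar → 07.02.02.01. Scheduled 34%. quota on 07.02 open → in-quota 18%; Galveny agreement on 07.02: RVC < 55%. → 18%.
Sum: 50% + 8% + 48% + 18% = 124%.

124%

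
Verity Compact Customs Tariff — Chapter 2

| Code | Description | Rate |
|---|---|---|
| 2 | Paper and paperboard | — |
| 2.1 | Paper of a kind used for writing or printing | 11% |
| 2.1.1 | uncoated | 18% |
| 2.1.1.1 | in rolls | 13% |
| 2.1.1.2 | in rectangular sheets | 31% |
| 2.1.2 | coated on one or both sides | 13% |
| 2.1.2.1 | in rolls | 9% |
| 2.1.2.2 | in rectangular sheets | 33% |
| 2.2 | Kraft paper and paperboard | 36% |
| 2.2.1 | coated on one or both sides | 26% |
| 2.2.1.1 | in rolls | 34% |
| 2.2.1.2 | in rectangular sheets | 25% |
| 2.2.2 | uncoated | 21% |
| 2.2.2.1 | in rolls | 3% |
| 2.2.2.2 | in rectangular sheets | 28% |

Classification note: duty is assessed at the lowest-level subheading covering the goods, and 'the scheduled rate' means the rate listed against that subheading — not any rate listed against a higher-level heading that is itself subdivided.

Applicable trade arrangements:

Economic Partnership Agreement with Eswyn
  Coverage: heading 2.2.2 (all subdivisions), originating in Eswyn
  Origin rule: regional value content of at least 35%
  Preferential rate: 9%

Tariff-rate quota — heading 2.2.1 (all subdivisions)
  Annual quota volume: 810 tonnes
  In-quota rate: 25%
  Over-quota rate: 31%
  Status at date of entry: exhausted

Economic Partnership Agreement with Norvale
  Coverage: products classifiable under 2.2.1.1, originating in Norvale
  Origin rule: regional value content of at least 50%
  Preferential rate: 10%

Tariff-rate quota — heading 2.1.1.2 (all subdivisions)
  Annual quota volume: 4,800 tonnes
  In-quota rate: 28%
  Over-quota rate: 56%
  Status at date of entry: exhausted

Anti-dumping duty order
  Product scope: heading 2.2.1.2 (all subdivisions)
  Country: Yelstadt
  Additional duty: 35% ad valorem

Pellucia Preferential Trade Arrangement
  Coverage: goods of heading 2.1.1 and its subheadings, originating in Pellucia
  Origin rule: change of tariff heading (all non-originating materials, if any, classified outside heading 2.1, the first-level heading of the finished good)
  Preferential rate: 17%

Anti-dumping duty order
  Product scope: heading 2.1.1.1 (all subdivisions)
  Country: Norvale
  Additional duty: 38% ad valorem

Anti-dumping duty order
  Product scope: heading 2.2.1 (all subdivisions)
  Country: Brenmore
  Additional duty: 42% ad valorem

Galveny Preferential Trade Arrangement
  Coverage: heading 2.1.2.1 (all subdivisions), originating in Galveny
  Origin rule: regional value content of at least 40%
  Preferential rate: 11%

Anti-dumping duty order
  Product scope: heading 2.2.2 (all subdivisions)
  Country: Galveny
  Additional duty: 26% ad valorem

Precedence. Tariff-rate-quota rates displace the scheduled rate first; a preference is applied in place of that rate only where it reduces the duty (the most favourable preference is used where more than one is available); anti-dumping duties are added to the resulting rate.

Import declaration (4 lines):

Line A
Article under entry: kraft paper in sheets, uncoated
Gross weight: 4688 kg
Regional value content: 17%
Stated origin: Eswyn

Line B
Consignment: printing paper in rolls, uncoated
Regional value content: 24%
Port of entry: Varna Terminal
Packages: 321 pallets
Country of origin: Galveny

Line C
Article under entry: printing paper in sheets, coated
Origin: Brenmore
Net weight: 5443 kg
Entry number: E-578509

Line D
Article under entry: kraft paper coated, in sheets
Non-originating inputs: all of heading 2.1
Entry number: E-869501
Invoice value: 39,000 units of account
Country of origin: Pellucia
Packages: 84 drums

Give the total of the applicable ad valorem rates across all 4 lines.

Line A: kraft paper → 2.2; uncoated → 2.2.2; in sheets → 2.2.2.2. Scheduled 28%. Eswyn agreement on 2.2.2: RVC < 35%. → 28%.
Line B: printing paper → 2.1; uncoated → 2.1.1; in rolls → 2.1.1.1. Scheduled 13%. Galveny agreement on 2.1.2.1: 2.1.1.1 not covered. → 13%.
Line C: printing paper → 2.1; coated → 2.1.2; in sheets → 2.1.2.2. Scheduled 33%. No special measure applies. → 33%.
Line D: kraft paper → 2.2; coated → 2.2.1; in sheets → 2.2.1.2. Scheduled 25%. quota on 2.2.1 exhausted → over-quota 31%; Pellucia agreement on 2.1.1: 2.2.1.2 not covered. → 31%.
Sum: 28% + 13% + 33% + 31% = 105%.

105%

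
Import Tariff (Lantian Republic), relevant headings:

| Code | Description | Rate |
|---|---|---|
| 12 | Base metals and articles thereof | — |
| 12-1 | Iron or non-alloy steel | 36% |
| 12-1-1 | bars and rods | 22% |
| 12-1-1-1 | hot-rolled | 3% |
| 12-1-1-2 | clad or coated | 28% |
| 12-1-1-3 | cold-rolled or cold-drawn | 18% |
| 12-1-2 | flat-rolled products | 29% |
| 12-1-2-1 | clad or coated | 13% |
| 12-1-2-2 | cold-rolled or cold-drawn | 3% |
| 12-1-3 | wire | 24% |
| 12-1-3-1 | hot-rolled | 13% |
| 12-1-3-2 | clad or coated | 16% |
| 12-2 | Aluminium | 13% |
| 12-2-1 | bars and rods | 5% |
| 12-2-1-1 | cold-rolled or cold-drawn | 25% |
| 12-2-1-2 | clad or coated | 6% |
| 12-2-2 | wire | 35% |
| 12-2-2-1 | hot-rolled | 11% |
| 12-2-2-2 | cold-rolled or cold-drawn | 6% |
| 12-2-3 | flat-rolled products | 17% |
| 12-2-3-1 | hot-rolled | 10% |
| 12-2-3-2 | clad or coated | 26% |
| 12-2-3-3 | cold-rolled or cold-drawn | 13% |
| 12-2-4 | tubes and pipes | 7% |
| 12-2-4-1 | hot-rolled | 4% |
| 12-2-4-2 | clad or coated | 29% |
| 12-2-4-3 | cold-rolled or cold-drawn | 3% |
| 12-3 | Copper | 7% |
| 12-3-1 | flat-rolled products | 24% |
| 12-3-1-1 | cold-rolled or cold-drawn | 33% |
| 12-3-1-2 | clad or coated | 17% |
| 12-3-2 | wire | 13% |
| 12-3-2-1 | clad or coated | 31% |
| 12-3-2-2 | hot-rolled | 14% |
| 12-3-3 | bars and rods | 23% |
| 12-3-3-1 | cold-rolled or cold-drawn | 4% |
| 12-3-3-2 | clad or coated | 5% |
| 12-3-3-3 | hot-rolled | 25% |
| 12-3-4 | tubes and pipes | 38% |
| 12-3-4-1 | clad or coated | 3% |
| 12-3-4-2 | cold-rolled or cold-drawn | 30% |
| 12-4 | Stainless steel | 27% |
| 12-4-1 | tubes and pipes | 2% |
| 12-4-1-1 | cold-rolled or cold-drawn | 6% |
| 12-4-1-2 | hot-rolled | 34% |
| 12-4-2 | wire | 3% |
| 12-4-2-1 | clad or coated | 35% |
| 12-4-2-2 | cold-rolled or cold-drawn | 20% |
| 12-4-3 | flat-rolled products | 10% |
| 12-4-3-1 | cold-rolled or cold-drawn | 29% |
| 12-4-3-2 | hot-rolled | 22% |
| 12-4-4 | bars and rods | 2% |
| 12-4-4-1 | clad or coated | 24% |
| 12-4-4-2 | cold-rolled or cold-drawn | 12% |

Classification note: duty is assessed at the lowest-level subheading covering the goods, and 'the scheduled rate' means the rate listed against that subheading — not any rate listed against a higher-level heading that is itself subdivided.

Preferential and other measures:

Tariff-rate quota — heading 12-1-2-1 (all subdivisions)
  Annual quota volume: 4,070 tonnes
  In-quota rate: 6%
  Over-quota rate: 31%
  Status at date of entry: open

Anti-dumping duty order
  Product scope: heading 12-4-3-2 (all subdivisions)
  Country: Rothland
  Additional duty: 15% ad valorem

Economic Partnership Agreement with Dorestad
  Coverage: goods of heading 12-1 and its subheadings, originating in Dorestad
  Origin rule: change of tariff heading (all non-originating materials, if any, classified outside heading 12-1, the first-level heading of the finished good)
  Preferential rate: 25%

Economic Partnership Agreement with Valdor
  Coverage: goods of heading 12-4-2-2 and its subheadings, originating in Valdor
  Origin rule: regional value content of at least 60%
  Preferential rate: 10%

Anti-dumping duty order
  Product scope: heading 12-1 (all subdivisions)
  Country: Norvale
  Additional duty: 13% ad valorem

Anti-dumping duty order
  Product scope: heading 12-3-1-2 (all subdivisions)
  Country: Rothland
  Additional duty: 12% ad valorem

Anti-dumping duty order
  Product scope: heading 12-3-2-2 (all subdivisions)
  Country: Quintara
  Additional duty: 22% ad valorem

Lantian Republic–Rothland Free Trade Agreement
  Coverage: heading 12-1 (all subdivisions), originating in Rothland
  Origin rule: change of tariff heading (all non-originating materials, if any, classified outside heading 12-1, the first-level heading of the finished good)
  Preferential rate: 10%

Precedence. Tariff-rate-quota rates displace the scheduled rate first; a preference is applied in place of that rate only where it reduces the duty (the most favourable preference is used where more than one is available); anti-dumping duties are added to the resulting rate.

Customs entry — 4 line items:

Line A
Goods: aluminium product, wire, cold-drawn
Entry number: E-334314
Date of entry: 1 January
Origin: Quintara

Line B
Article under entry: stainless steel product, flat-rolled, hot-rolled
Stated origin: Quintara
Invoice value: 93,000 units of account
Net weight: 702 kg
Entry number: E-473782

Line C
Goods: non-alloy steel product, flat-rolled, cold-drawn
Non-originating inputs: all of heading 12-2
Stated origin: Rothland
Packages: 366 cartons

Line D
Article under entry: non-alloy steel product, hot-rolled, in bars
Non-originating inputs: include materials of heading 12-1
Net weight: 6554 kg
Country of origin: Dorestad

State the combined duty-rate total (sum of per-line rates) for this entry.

Line A: aluminium → 12-2; wire → 12-2-2; cold-drawn → 12-2-2-2. Scheduled 6%. No special measure applies. → 6%.
Line B: stainless steel → 12-4; flat-rolled → 12-4-3; hot-rolled → 12-4-3-2. Scheduled 22%. No special measure applies. → 22%.
Line C: non-alloy steel → 12-1; flat-rolled → 12-1-2; cold-drawn → 12-1-2-2. Scheduled 3%. Rothland agreement on 12-1: CTH met → 10% available; preference 10% not lower than 3% → no reduction. → 3%.
Line D: non-alloy steel → 12-1; in bars → 12-1-1; hot-rolled → 12-1-1-1. Scheduled 3%. Dorestad agreement on 12-1: CTH not met. → 3%.
Sum: 6% + 22% + 3% + 3% = 34%.

34%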